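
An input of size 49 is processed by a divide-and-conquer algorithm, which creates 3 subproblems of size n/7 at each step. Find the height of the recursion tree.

For divide and conquer with division factor 7:

Problem sizes at each level:
Level 0: 49
Level 1: 7
Level 2: 1

The root is level 0 and the size-1 base case is level 2 (the tree spans levels 0 through 2, i.e. 3 levels counting the root), so the depth is the number of divisions: log_7(49) = 2

The recursion tree depth is log_7(49) = 2. At each level, the problem size is divided by 7, so it takes 2 divisions to reduce to a base case of size 1. The algorithm makes 3 recursive calls at each level.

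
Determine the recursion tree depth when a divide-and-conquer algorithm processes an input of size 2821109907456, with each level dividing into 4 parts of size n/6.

For divide and conquer with division factor 6:

Problem sizes at each level:
Level 0: 2821109907456
Level 1: 470184984576
Level 2: 78364164096
Level 3: 13060694016
Level 4: 2176782336
Level 5: 362797056
Level 6: 60466176
Level 7: 10077696
Level 8: 1679616
Level 9: 279936
Level 10: 46656
Level 11: 7776
Level 12: 1296
Level 13: 216
Level 14: 36
Level 15: 6
Level 16: 1

The root is level 0 and the size-1 base case is level 16 (the tree spans levels 0 through 16, i.e. 17 levels counting the root), so the depth is the number of divisions: log_6(2821109907456) = 16

The recursion tree depth is log_6(2821109907456) = 16. At each level, the problem size is divided by 6, so it takes 16 divisions to reduce to a base case of size 1. The algorithm makes 4 recursive calls at each level.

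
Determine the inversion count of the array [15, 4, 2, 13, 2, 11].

Finding inversions in [15, 4, 2, 13, 2, 11]:

(0, 1): arr[0]=15 > arr[1]=4
(0, 2): arr[0]=15 > arr[2]=2
(0, 3): arr[0]=15 > arr[3]=13
(0, 4): arr[0]=15 > arr[4]=2
(0, 5): arr[0]=15 > arr[5]=11
(1, 2): arr[1]=4 > arr[2]=2
(1, 4): arr[1]=4 > arr[4]=2
(3, 4): arr[3]=13 > arr[4]=2
(3, 5): arr[3]=13 > arr[5]=11

Total inversions: 9

The array has 9 inversion(s): (0,1), (0,2), (0,3), (0,4), (0,5), (1,2), (1,4), (3,4), (3,5). Each pair (i,j) satisfies i < j and arr[i] > arr[j].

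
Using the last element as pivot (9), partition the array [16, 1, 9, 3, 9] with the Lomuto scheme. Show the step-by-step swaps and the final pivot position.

Lomuto partition with pivot = 9:

Initial array: [16, 1, 9, 3, 9]

arr[0]=16 > 9: no swap
arr[1]=1 <= 9: swap with position 0, array becomes [1, 16, 9, 3, 9]
arr[2]=9 <= 9: swap with position 1, array becomes [1, 9, 16, 3, 9]
arr[3]=3 <= 9: swap with position 2, array becomes [1, 9, 3, 16, 9]

Place pivot at position 3: [1, 9, 3, 9, 16]
Pivot position: 3

After partitioning with pivot 9, the array becomes [1, 9, 3, 9, 16]. The pivot is placed at index 3. All elements to the left of the pivot are <= 9, and all elements to the right are > 9.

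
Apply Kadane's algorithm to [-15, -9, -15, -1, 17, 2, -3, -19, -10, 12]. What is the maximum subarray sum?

Using Kadane's algorithm on [-15, -9, -15, -1, 17, 2, -3, -19, -10, 12]:

Scanning through the array:
Position 1 (value -9): max_ending_here = -9, max_so_far = -9
Position 2 (value -15): max_ending_here = -15, max_so_far = -9
Position 3 (value -1): max_ending_here = -1, max_so_far = -1
Position 4 (value 17): max_ending_here = 17, max_so_far = 17
Position 5 (value 2): max_ending_here = 19, max_so_far = 19
Position 6 (value -3): max_ending_here = 16, max_so_far = 19
Position 7 (value -19): max_ending_here = -3, max_so_far = 19
Position 8 (value -10): max_ending_here = -10, max_so_far = 19
Position 9 (value 12): max_ending_here = 12, max_so_far = 19

Maximum subarray: [17, 2]
Maximum sum: 19

The maximum subarray is [17, 2] with sum 19. This subarray runs from index 4 to index 5.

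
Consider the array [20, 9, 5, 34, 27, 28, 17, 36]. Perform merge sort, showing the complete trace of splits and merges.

Merge sort trace:

Split: [20, 9, 5, 34, 27, 28, 17, 36] -> [20, 9, 5, 34] and [27, 28, 17, 36]
  Split: [20, 9, 5, 34] -> [20, 9] and [5, 34]
    Split: [20, 9] -> [20] and [9]
    Merge: [20] + [9] -> [9, 20]
    Split: [5, 34] -> [5] and [34]
    Merge: [5] + [34] -> [5, 34]
  Merge: [9, 20] + [5, 34] -> [5, 9, 20, 34]
  Split: [27, 28, 17, 36] -> [27, 28] and [17, 36]
    Split: [27, 28] -> [27] and [28]
    Merge: [27] + [28] -> [27, 28]
    Split: [17, 36] -> [17] and [36]
    Merge: [17] + [36] -> [17, 36]
  Merge: [27, 28] + [17, 36] -> [17, 27, 28, 36]
Merge: [5, 9, 20, 34] + [17, 27, 28, 36] -> [5, 9, 17, 20, 27, 28, 34, 36]

Final sorted array: [5, 9, 17, 20, 27, 28, 34, 36]

The merge sort proceeds by recursively splitting the array and merging sorted halves.
After all merges, the sorted array is [5, 9, 17, 20, 27, 28, 34, 36].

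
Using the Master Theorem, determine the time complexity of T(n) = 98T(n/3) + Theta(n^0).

Master Theorem for T(n) = 98T(n/3) + O(n^0):

a = 98, b = 3, c = 0
log_b(a) = log_3(98) = 4.1734

Case 1: c = 0 < log_3(98) = 4.1734
T(n) = O(n^(log_3 98))

For T(n) = 98T(n/3) + O(n^0): log_3(98) = 4.1734. This is Case 1 of the Master Theorem (c < log_b(a), work dominated by leaves), giving O(n^(log_3 98)).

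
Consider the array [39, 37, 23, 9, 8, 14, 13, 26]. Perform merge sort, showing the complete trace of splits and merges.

Merge sort trace:

Split: [39, 37, 23, 9, 8, 14, 13, 26] -> [39, 37, 23, 9] and [8, 14, 13, 26]
  Split: [39, 37, 23, 9] -> [39, 37] and [23, 9]
    Split: [39, 37] -> [39] and [37]
    Merge: [39] + [37] -> [37, 39]
    Split: [23, 9] -> [23] and [9]
    Merge: [23] + [9] -> [9, 23]
  Merge: [37, 39] + [9, 23] -> [9, 23, 37, 39]
  Split: [8, 14, 13, 26] -> [8, 14] and [13, 26]
    Split: [8, 14] -> [8] and [14]
    Merge: [8] + [14] -> [8, 14]
    Split: [13, 26] -> [13] and [26]
    Merge: [13] + [26] -> [13, 26]
  Merge: [8, 14] + [13, 26] -> [8, 13, 14, 26]
Merge: [9, 23, 37, 39] + [8, 13, 14, 26] -> [8, 9, 13, 14, 23, 26, 37, 39]

Final sorted array: [8, 9, 13, 14, 23, 26, 37, 39]

The merge sort proceeds by recursively splitting the array and merging sorted halves.
After all merges, the sorted array is [8, 9, 13, 14, 23, 26, 37, 39].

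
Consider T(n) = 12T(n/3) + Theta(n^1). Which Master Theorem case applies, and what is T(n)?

Master Theorem for T(n) = 12T(n/3) + O(n^1):

a = 12, b = 3, c = 1
log_b(a) = log_3(12) = 2.2619

Case 1: c = 1 < log_3(12) = 2.2619
T(n) = O(n^(log_3 12))

For T(n) = 12T(n/3) + O(n^1): log_3(12) = 2.2619. This is Case 1 of the Master Theorem (c < log_b(a), work dominated by leaves), giving O(n^(log_3 12)).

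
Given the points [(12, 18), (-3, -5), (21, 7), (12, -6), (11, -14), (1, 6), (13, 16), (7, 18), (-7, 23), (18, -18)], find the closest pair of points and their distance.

Computing all pairwise distances among 10 points:

d((12, 18), (-3, -5)) = 27.4591
d((12, 18), (21, 7)) = 14.2127
d((12, 18), (12, -6)) = 24.0
d((12, 18), (11, -14)) = 32.0156
d((12, 18), (1, 6)) = 16.2788
d((12, 18), (13, 16)) = 2.2361 <-- minimum
d((12, 18), (7, 18)) = 5.0
d((12, 18), (-7, 23)) = 19.6469
d((12, 18), (18, -18)) = 36.4966
d((-3, -5), (21, 7)) = 26.8328
d((-3, -5), (12, -6)) = 15.0333
d((-3, -5), (11, -14)) = 16.6433
d((-3, -5), (1, 6)) = 11.7047
d((-3, -5), (13, 16)) = 26.4008
d((-3, -5), (7, 18)) = 25.0799
d((-3, -5), (-7, 23)) = 28.2843
d((-3, -5), (18, -18)) = 24.6982
d((21, 7), (12, -6)) = 15.8114
d((21, 7), (11, -14)) = 23.2594
d((21, 7), (1, 6)) = 20.025
d((21, 7), (13, 16)) = 12.0416
d((21, 7), (7, 18)) = 17.8045
d((21, 7), (-7, 23)) = 32.249
d((21, 7), (18, -18)) = 25.1794
d((12, -6), (11, -14)) = 8.0623
d((12, -6), (1, 6)) = 16.2788
d((12, -6), (13, 16)) = 22.0227
d((12, -6), (7, 18)) = 24.5153
d((12, -6), (-7, 23)) = 34.6699
d((12, -6), (18, -18)) = 13.4164
d((11, -14), (1, 6)) = 22.3607
d((11, -14), (13, 16)) = 30.0666
d((11, -14), (7, 18)) = 32.249
d((11, -14), (-7, 23)) = 41.1461
d((11, -14), (18, -18)) = 8.0623
d((1, 6), (13, 16)) = 15.6205
d((1, 6), (7, 18)) = 13.4164
d((1, 6), (-7, 23)) = 18.7883
d((1, 6), (18, -18)) = 29.4109
d((13, 16), (7, 18)) = 6.3246
d((13, 16), (-7, 23)) = 21.1896
d((13, 16), (18, -18)) = 34.3657
d((7, 18), (-7, 23)) = 14.8661
d((7, 18), (18, -18)) = 37.6431
d((-7, 23), (18, -18)) = 48.0208

Closest pair: (12, 18) and (13, 16) with distance 2.2361

The closest pair is (12, 18) and (13, 16) with Euclidean distance 2.2361. For 10 points, brute-force pairwise comparison is shown above. For large n, the divide-and-conquer algorithm (sort by x, recurse on halves, check the dividing strip) achieves O(n log n).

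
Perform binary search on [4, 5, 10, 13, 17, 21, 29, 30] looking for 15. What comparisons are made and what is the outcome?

Binary search for 15 in [4, 5, 10, 13, 17, 21, 29, 30]:

lo=0, hi=7, mid=3, arr[mid]=13 -> 13 < 15, search right half
lo=4, hi=7, mid=5, arr[mid]=21 -> 21 > 15, search left half
lo=4, hi=4, mid=4, arr[mid]=17 -> 17 > 15, search left half
lo=4 > hi=3, target 15 not found

Binary search determines that 15 is not in the array after 3 comparisons. The search space was exhausted without finding the target.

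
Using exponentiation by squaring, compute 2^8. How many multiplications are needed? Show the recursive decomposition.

Computing 2^8 by squaring (build up from 2^1; each line after the first costs one multiplication):

2^1 = 2
2^2 = (2^1)^2 = 2^2 = 4
2^4 = (2^2)^2 = 4^2 = 16
2^8 = (2^4)^2 = 16^2 = 256

Result: 256
Multiplications needed: 3 (3 lines after 2^1)

2^8 = 256. Using exponentiation by squaring, this requires 3 multiplications. The key idea: if the exponent is even, square the half-power; if odd, multiply by the base once.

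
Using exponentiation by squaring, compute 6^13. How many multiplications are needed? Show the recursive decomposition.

Computing 6^13 by squaring (build up from 6^1; each line after the first costs one multiplication):

6^1 = 6
6^2 = (6^1)^2 = 6^2 = 36
6^3 = 6 * 6^2 = 6 * 36 = 216
6^6 = (6^3)^2 = 216^2 = 46656
6^12 = (6^6)^2 = 46656^2 = 2176782336
6^13 = 6 * 6^12 = 6 * 2176782336 = 13060694016

Result: 13060694016
Multiplications needed: 5 (5 lines after 6^1)

6^13 = 13060694016. Using exponentiation by squaring, this requires 5 multiplications. The key idea: if the exponent is even, square the half-power; if odd, multiply by the base once.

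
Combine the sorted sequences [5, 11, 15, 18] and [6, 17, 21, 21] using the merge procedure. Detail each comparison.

Merging process:

Compare 5 vs 6: take 5 from left. Merged: [5]
Compare 11 vs 6: take 6 from right. Merged: [5, 6]
Compare 11 vs 17: take 11 from left. Merged: [5, 6, 11]
Compare 15 vs 17: take 15 from left. Merged: [5, 6, 11, 15]
Compare 18 vs 17: take 17 from right. Merged: [5, 6, 11, 15, 17]
Compare 18 vs 21: take 18 from left. Merged: [5, 6, 11, 15, 17, 18]
Append remaining from right: [21, 21]. Merged: [5, 6, 11, 15, 17, 18, 21, 21]

Final merged array: [5, 6, 11, 15, 17, 18, 21, 21]
Total comparisons: 6

The merged array is [5, 6, 11, 15, 17, 18, 21, 21], requiring 6 comparisons. The merge step runs in O(n) time where n is the total number of elements.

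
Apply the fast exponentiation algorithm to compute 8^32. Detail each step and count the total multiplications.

Computing 8^32 by squaring (build up from 8^1; each line after the first costs one multiplication):

8^1 = 8
8^2 = (8^1)^2 = 8^2 = 64
8^4 = (8^2)^2 = 64^2 = 4096
8^8 = (8^4)^2 = 4096^2 = 16777216
8^16 = (8^8)^2 = 16777216^2 = 281474976710656
8^32 = (8^16)^2 = 281474976710656^2 = 79228162514264337593543950336

Result: 79228162514264337593543950336
Multiplications needed: 5 (5 lines after 8^1)

8^32 = 79228162514264337593543950336. Using exponentiation by squaring, this requires 5 multiplications. The key idea: if the exponent is even, square the half-power; if odd, multiply by the base once.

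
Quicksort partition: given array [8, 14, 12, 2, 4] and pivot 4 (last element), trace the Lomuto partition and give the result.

Lomuto partition with pivot = 4:

Initial array: [8, 14, 12, 2, 4]

arr[0]=8 > 4: no swap
arr[1]=14 > 4: no swap
arr[2]=12 > 4: no swap
arr[3]=2 <= 4: swap with position 0, array becomes [2, 14, 12, 8, 4]

Place pivot at position 1: [2, 4, 12, 8, 14]
Pivot position: 1

After partitioning with pivot 4, the array becomes [2, 4, 12, 8, 14]. The pivot is placed at index 1. All elements to the left of the pivot are <= 4, and all elements to the right are > 4.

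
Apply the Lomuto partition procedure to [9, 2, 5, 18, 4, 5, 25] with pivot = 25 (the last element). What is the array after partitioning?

Lomuto partition with pivot = 25:

Initial array: [9, 2, 5, 18, 4, 5, 25]

arr[0]=9 <= 25: swap with position 0, array becomes [9, 2, 5, 18, 4, 5, 25]
arr[1]=2 <= 25: swap with position 1, array becomes [9, 2, 5, 18, 4, 5, 25]
arr[2]=5 <= 25: swap with position 2, array becomes [9, 2, 5, 18, 4, 5, 25]
arr[3]=18 <= 25: swap with position 3, array becomes [9, 2, 5, 18, 4, 5, 25]
arr[4]=4 <= 25: swap with position 4, array becomes [9, 2, 5, 18, 4, 5, 25]
arr[5]=5 <= 25: swap with position 5, array becomes [9, 2, 5, 18, 4, 5, 25]

Place pivot at position 6: [9, 2, 5, 18, 4, 5, 25]
Pivot position: 6

After partitioning with pivot 25, the array becomes [9, 2, 5, 18, 4, 5, 25]. The pivot is placed at index 6. All elements to the left of the pivot are <= 25, and all elements to the right are > 25.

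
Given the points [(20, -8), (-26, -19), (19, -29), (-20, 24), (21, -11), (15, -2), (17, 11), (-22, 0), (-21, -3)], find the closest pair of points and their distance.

Computing all pairwise distances among 9 points:

d((20, -8), (-26, -19)) = 47.2969
d((20, -8), (19, -29)) = 21.0238
d((20, -8), (-20, 24)) = 51.225
d((20, -8), (21, -11)) = 3.1623 <-- minimum
d((20, -8), (15, -2)) = 7.8102
d((20, -8), (17, 11)) = 19.2354
d((20, -8), (-22, 0)) = 42.7551
d((20, -8), (-21, -3)) = 41.3038
d((-26, -19), (19, -29)) = 46.0977
d((-26, -19), (-20, 24)) = 43.4166
d((-26, -19), (21, -11)) = 47.676
d((-26, -19), (15, -2)) = 44.3847
d((-26, -19), (17, 11)) = 52.4309
d((-26, -19), (-22, 0)) = 19.4165
d((-26, -19), (-21, -3)) = 16.7631
d((19, -29), (-20, 24)) = 65.8027
d((19, -29), (21, -11)) = 18.1108
d((19, -29), (15, -2)) = 27.2947
d((19, -29), (17, 11)) = 40.05
d((19, -29), (-22, 0)) = 50.2195
d((19, -29), (-21, -3)) = 47.7074
d((-20, 24), (21, -11)) = 53.9073
d((-20, 24), (15, -2)) = 43.6005
d((-20, 24), (17, 11)) = 39.2173
d((-20, 24), (-22, 0)) = 24.0832
d((-20, 24), (-21, -3)) = 27.0185
d((21, -11), (15, -2)) = 10.8167
d((21, -11), (17, 11)) = 22.3607
d((21, -11), (-22, 0)) = 44.3847
d((21, -11), (-21, -3)) = 42.7551
d((15, -2), (17, 11)) = 13.1529
d((15, -2), (-22, 0)) = 37.054
d((15, -2), (-21, -3)) = 36.0139
d((17, 11), (-22, 0)) = 40.5216
d((17, 11), (-21, -3)) = 40.4969
d((-22, 0), (-21, -3)) = 3.1623 <-- minimum

Minimum distance: 3.1623 (tie among 2 pairs: (20, -8) and (21, -11); (-22, 0) and (-21, -3))

The minimum Euclidean distance is 3.1623. There is a tie: 2 pairs achieve this minimum — (20, -8) and (21, -11); (-22, 0) and (-21, -3). Any of these is a valid closest pair. For 9 points, brute-force pairwise comparison is shown above. For large n, the divide-and-conquer algorithm (sort by x, recurse on halves, check the dividing strip) achieves O(n log n).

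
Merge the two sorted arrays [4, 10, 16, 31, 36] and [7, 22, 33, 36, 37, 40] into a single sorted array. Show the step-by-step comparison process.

Merging process:

Compare 4 vs 7: take 4 from left. Merged: [4]
Compare 10 vs 7: take 7 from right. Merged: [4, 7]
Compare 10 vs 22: take 10 from left. Merged: [4, 7, 10]
Compare 16 vs 22: take 16 from left. Merged: [4, 7, 10, 16]
Compare 31 vs 22: take 22 from right. Merged: [4, 7, 10, 16, 22]
Compare 31 vs 33: take 31 from left. Merged: [4, 7, 10, 16, 22, 31]
Compare 36 vs 33: take 33 from right. Merged: [4, 7, 10, 16, 22, 31, 33]
Compare 36 vs 36: take 36 from left. Merged: [4, 7, 10, 16, 22, 31, 33, 36]
Append remaining from right: [36, 37, 40]. Merged: [4, 7, 10, 16, 22, 31, 33, 36, 36, 37, 40]

Final merged array: [4, 7, 10, 16, 22, 31, 33, 36, 36, 37, 40]
Total comparisons: 8

The merged array is [4, 7, 10, 16, 22, 31, 33, 36, 36, 37, 40], requiring 8 comparisons. The merge step runs in O(n) time where n is the total number of elements.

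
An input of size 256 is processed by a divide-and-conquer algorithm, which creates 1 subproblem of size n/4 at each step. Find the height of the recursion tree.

For divide and conquer with division factor 4:

Problem sizes at each level:
Level 0: 256
Level 1: 64
Level 2: 16
Level 3: 4
Level 4: 1

The root is level 0 and the size-1 base case is level 4 (the tree spans levels 0 through 4, i.e. 5 levels counting the root), so the depth is the number of divisions: log_4(256) = 4

The recursion tree depth is log_4(256) = 4. At each level, the problem size is divided by 4, so it takes 4 divisions to reduce to a base case of size 1. The algorithm makes 1 recursive call at each level.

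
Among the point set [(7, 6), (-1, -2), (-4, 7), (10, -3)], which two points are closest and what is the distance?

Computing all pairwise distances among 4 points:

d((7, 6), (-1, -2)) = 11.3137
d((7, 6), (-4, 7)) = 11.0454
d((7, 6), (10, -3)) = 9.4868 <-- minimum
d((-1, -2), (-4, 7)) = 9.4868 <-- minimum
d((-1, -2), (10, -3)) = 11.0454
d((-4, 7), (10, -3)) = 17.2047

Minimum distance: 9.4868 (tie among 2 pairs: (7, 6) and (10, -3); (-1, -2) and (-4, 7))

The minimum Euclidean distance is 9.4868. There is a tie: 2 pairs achieve this minimum — (7, 6) and (10, -3); (-1, -2) and (-4, 7). Any of these is a valid closest pair. For 4 points, brute-force pairwise comparison is shown above. For large n, the divide-and-conquer algorithm (sort by x, recurse on halves, check the dividing strip) achieves O(n log n).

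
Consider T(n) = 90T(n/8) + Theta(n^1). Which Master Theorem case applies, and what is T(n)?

Master Theorem for T(n) = 90T(n/8) + O(n^1):

a = 90, b = 8, c = 1
log_b(a) = log_8(90) = 2.1640

Case 1: c = 1 < log_8(90) = 2.1640
T(n) = O(n^(log_8 90))

For T(n) = 90T(n/8) + O(n^1): log_8(90) = 2.1640. This is Case 1 of the Master Theorem (c < log_b(a), work dominated by leaves), giving O(n^(log_8 90)).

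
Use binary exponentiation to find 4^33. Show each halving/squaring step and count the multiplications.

Computing 4^33 by squaring (build up from 4^1; each line after the first costs one multiplication):

4^1 = 4
4^2 = (4^1)^2 = 4^2 = 16
4^4 = (4^2)^2 = 16^2 = 256
4^8 = (4^4)^2 = 256^2 = 65536
4^16 = (4^8)^2 = 65536^2 = 4294967296
4^32 = (4^16)^2 = 4294967296^2 = 18446744073709551616
4^33 = 4 * 4^32 = 4 * 18446744073709551616 = 73786976294838206464

Result: 73786976294838206464
Multiplications needed: 6 (6 lines after 4^1)

4^33 = 73786976294838206464. Using exponentiation by squaring, this requires 6 multiplications. The key idea: if the exponent is even, square the half-power; if odd, multiply by the base once.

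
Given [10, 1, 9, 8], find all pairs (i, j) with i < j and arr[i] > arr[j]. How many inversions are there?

Finding inversions in [10, 1, 9, 8]:

(0, 1): arr[0]=10 > arr[1]=1
(0, 2): arr[0]=10 > arr[2]=9
(0, 3): arr[0]=10 > arr[3]=8
(2, 3): arr[2]=9 > arr[3]=8

Total inversions: 4

The array has 4 inversion(s): (0,1), (0,2), (0,3), (2,3). Each pair (i,j) satisfies i < j and arr[i] > arr[j].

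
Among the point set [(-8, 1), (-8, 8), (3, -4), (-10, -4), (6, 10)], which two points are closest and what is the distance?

Computing all pairwise distances among 5 points:

d((-8, 1), (-8, 8)) = 7.0
d((-8, 1), (3, -4)) = 12.083
d((-8, 1), (-10, -4)) = 5.3852 <-- minimum
d((-8, 1), (6, 10)) = 16.6433
d((-8, 8), (3, -4)) = 16.2788
d((-8, 8), (-10, -4)) = 12.1655
d((-8, 8), (6, 10)) = 14.1421
d((3, -4), (-10, -4)) = 13.0
d((3, -4), (6, 10)) = 14.3178
d((-10, -4), (6, 10)) = 21.2603

Closest pair: (-8, 1) and (-10, -4) with distance 5.3852

The closest pair is (-8, 1) and (-10, -4) with Euclidean distance 5.3852. For 5 points, brute-force pairwise comparison is shown above. For large n, the divide-and-conquer algorithm (sort by x, recurse on halves, check the dividing strip) achieves O(n log n).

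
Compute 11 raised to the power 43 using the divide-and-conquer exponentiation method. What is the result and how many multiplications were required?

Computing 11^43 by squaring (build up from 11^1; each line after the first costs one multiplication):

11^1 = 11
11^2 = (11^1)^2 = 11^2 = 121
11^4 = (11^2)^2 = 121^2 = 14641
11^5 = 11 * 11^4 = 11 * 14641 = 161051
11^10 = (11^5)^2 = 161051^2 = 25937424601
11^20 = (11^10)^2 = 25937424601^2 = 672749994932560009201
11^21 = 11 * 11^20 = 11 * 672749994932560009201 = 7400249944258160101211
11^42 = (11^21)^2 = 7400249944258160101211^2 = 54763699237492901685126120802225273763666521
11^43 = 11 * 11^42 = 11 * 54763699237492901685126120802225273763666521 = 602400691612421918536387328824478011400331731

Result: 602400691612421918536387328824478011400331731
Multiplications needed: 8 (8 lines after 11^1)

11^43 = 602400691612421918536387328824478011400331731. Using exponentiation by squaring, this requires 8 multiplications. The key idea: if the exponent is even, square the half-power; if odd, multiply by the base once.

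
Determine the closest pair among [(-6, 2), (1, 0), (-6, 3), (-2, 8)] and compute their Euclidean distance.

Computing all pairwise distances among 4 points:

d((-6, 2), (1, 0)) = 7.2801
d((-6, 2), (-6, 3)) = 1.0 <-- minimum
d((-6, 2), (-2, 8)) = 7.2111
d((1, 0), (-6, 3)) = 7.6158
d((1, 0), (-2, 8)) = 8.544
d((-6, 3), (-2, 8)) = 6.4031

Closest pair: (-6, 2) and (-6, 3) with distance 1.0

The closest pair is (-6, 2) and (-6, 3) with Euclidean distance 1.0. For 4 points, brute-force pairwise comparison is shown above. For large n, the divide-and-conquer algorithm (sort by x, recurse on halves, check the dividing strip) achieves O(n log n).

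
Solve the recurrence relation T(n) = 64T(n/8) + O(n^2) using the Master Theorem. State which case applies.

Master Theorem for T(n) = 64T(n/8) + O(n^2):

a = 64, b = 8, c = 2
log_b(a) = log_8(64) = 2.0000

Case 2: c = 2 = log_8(64) = 2.0000
T(n) = O(n^2 log n) = O(n^2 log n)

For T(n) = 64T(n/8) + O(n^2): log_8(64) = 2.0000. This is Case 2 of the Master Theorem (c = log_b(a), equal work at all levels), giving O(n^2 log n).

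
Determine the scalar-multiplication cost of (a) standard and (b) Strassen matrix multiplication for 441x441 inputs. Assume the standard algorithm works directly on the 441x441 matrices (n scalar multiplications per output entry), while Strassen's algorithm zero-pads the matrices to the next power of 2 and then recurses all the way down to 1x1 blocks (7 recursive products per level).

Matrix multiplication for 441x441 matrices:

Strassen's algorithm requires power-of-2 dimensions. Pad 441x441 to 512x512 (next power of 2).

Standard algorithm: 441^3 = 85766121 multiplications
Strassen's algorithm: 7^(log2(512)) = 7^9 = 40353607 multiplications
Savings: 85766121 - 40353607 = 45412514 multiplications

Standard: 85766121 multiplications (441^3). Strassen: 40353607 multiplications (7^9, after padding to 512x512). Strassen reduces 8 recursive multiplications to 7 at each level.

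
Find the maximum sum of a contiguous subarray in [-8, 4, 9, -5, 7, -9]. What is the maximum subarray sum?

Using Kadane's algorithm on [-8, 4, 9, -5, 7, -9]:

Scanning through the array:
Position 1 (value 4): max_ending_here = 4, max_so_far = 4
Position 2 (value 9): max_ending_here = 13, max_so_far = 13
Position 3 (value -5): max_ending_here = 8, max_so_far = 13
Position 4 (value 7): max_ending_here = 15, max_so_far = 15
Position 5 (value -9): max_ending_here = 6, max_so_far = 15

Maximum subarray: [4, 9, -5, 7]
Maximum sum: 15

The maximum subarray is [4, 9, -5, 7] with sum 15. This subarray runs from index 1 to index 4.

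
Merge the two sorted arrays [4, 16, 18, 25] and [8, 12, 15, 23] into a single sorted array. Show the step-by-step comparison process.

Merging process:

Compare 4 vs 8: take 4 from left. Merged: [4]
Compare 16 vs 8: take 8 from right. Merged: [4, 8]
Compare 16 vs 12: take 12 from right. Merged: [4, 8, 12]
Compare 16 vs 15: take 15 from right. Merged: [4, 8, 12, 15]
Compare 16 vs 23: take 16 from left. Merged: [4, 8, 12, 15, 16]
Compare 18 vs 23: take 18 from left. Merged: [4, 8, 12, 15, 16, 18]
Compare 25 vs 23: take 23 from right. Merged: [4, 8, 12, 15, 16, 18, 23]
Append remaining from left: [25]. Merged: [4, 8, 12, 15, 16, 18, 23, 25]

Final merged array: [4, 8, 12, 15, 16, 18, 23, 25]
Total comparisons: 7

The merged array is [4, 8, 12, 15, 16, 18, 23, 25], requiring 7 comparisons. The merge step runs in O(n) time where n is the total number of elements.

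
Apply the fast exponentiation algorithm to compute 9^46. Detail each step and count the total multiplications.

Computing 9^46 by squaring (build up from 9^1; each line after the first costs one multiplication):

9^1 = 9
9^2 = (9^1)^2 = 9^2 = 81
9^4 = (9^2)^2 = 81^2 = 6561
9^5 = 9 * 9^4 = 9 * 6561 = 59049
9^10 = (9^5)^2 = 59049^2 = 3486784401
9^11 = 9 * 9^10 = 9 * 3486784401 = 31381059609
9^22 = (9^11)^2 = 31381059609^2 = 984770902183611232881
9^23 = 9 * 9^22 = 9 * 984770902183611232881 = 8862938119652501095929
9^46 = (9^23)^2 = 8862938119652501095929^2 = 78551672112789411833022577315290546060373041

Result: 78551672112789411833022577315290546060373041
Multiplications needed: 8 (8 lines after 9^1)

9^46 = 78551672112789411833022577315290546060373041. Using exponentiation by squaring, this requires 8 multiplications. The key idea: if the exponent is even, square the half-power; if odd, multiply by the base once.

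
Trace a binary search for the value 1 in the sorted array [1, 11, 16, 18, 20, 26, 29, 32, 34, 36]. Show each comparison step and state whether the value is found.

Binary search for 1 in [1, 11, 16, 18, 20, 26, 29, 32, 34, 36]:

lo=0, hi=9, mid=4, arr[mid]=20 -> 20 > 1, search left half
lo=0, hi=3, mid=1, arr[mid]=11 -> 11 > 1, search left half
lo=0, hi=0, mid=0, arr[mid]=1 -> Found target at index 0!

Binary search finds 1 at index 0 after 3 comparisons. The search repeatedly halves the search space by comparing with the middle element.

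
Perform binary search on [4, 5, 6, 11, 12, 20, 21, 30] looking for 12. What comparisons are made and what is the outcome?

Binary search for 12 in [4, 5, 6, 11, 12, 20, 21, 30]:

lo=0, hi=7, mid=3, arr[mid]=11 -> 11 < 12, search right half
lo=4, hi=7, mid=5, arr[mid]=20 -> 20 > 12, search left half
lo=4, hi=4, mid=4, arr[mid]=12 -> Found target at index 4!

Binary search finds 12 at index 4 after 3 comparisons. The search repeatedly halves the search space by comparing with the middle element.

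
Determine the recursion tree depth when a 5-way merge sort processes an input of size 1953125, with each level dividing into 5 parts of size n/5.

For divide and conquer with division factor 5:

Problem sizes at each level:
Level 0: 1953125
Level 1: 390625
Level 2: 78125
Level 3: 15625
Level 4: 3125
Level 5: 625
Level 6: 125
Level 7: 25
Level 8: 5
Level 9: 1

The root is level 0 and the size-1 base case is level 9 (the tree spans levels 0 through 9, i.e. 10 levels counting the root), so the depth is the number of divisions: log_5(1953125) = 9

The recursion tree depth is log_5(1953125) = 9. At each level, the problem size is divided by 5, so it takes 9 divisions to reduce to a base case of size 1. The algorithm makes 5 recursive calls at each level.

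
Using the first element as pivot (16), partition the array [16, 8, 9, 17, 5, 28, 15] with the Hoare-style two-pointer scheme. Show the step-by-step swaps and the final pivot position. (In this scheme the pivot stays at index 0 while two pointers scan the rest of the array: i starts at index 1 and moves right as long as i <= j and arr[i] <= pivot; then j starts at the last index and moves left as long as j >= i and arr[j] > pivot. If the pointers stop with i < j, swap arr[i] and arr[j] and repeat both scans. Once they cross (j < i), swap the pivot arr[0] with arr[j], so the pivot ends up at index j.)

Hoare-style two-pointer partition with pivot = 16:

Initial array: [16, 8, 9, 17, 5, 28, 15]

Pointers start at i = 1, j = 6.
i stops at index 3 (arr[3]=17 > 16), j stops at index 6 (arr[6]=15 <= 16): swap arr[3] and arr[6], array becomes [16, 8, 9, 15, 5, 28, 17]
i ends at 5, j ends at 4: the pointers have crossed (j < i), so scanning stops.

Swap pivot arr[0] with arr[4] to place pivot at position 4: [5, 8, 9, 15, 16, 28, 17]
Pivot position: 4

After partitioning with pivot 16, the array becomes [5, 8, 9, 15, 16, 28, 17]. The pivot is placed at index 4. All elements to the left of the pivot are <= 16, and all elements to the right are > 16.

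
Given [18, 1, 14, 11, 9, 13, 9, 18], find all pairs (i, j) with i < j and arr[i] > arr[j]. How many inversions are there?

Finding inversions in [18, 1, 14, 11, 9, 13, 9, 18]:

(0, 1): arr[0]=18 > arr[1]=1
(0, 2): arr[0]=18 > arr[2]=14
(0, 3): arr[0]=18 > arr[3]=11
(0, 4): arr[0]=18 > arr[4]=9
(0, 5): arr[0]=18 > arr[5]=13
(0, 6): arr[0]=18 > arr[6]=9
(2, 3): arr[2]=14 > arr[3]=11
(2, 4): arr[2]=14 > arr[4]=9
(2, 5): arr[2]=14 > arr[5]=13
(2, 6): arr[2]=14 > arr[6]=9
(3, 4): arr[3]=11 > arr[4]=9
(3, 6): arr[3]=11 > arr[6]=9
(5, 6): arr[5]=13 > arr[6]=9

Total inversions: 13

The array has 13 inversion(s): (0,1), (0,2), (0,3), (0,4), (0,5), (0,6), (2,3), (2,4), (2,5), (2,6), (3,4), (3,6), (5,6). Each pair (i,j) satisfies i < j and arr[i] > arr[j].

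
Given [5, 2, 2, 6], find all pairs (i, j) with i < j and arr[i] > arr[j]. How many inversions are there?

Finding inversions in [5, 2, 2, 6]:

(0, 1): arr[0]=5 > arr[1]=2
(0, 2): arr[0]=5 > arr[2]=2

Total inversions: 2

The array has 2 inversion(s): (0,1), (0,2). Each pair (i,j) satisfies i < j and arr[i] > arr[j].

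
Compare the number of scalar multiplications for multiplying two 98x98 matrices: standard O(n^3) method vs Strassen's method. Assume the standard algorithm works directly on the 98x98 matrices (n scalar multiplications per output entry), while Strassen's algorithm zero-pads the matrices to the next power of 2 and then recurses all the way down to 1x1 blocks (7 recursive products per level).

Matrix multiplication for 98x98 matrices:

Strassen's algorithm requires power-of-2 dimensions. Pad 98x98 to 128x128 (next power of 2).

Standard algorithm: 98^3 = 941192 multiplications
Strassen's algorithm: 7^(log2(128)) = 7^7 = 823543 multiplications
Savings: 941192 - 823543 = 117649 multiplications

Standard: 941192 multiplications (98^3). Strassen: 823543 multiplications (7^7, after padding to 128x128). Strassen reduces 8 recursive multiplications to 7 at each level.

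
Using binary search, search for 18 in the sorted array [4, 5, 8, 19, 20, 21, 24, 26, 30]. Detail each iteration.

Binary search for 18 in [4, 5, 8, 19, 20, 21, 24, 26, 30]:

lo=0, hi=8, mid=4, arr[mid]=20 -> 20 > 18, search left half
lo=0, hi=3, mid=1, arr[mid]=5 -> 5 < 18, search right half
lo=2, hi=3, mid=2, arr[mid]=8 -> 8 < 18, search right half
lo=3, hi=3, mid=3, arr[mid]=19 -> 19 > 18, search left half
lo=3 > hi=2, target 18 not found

Binary search determines that 18 is not in the array after 4 comparisons. The search space was exhausted without finding the target.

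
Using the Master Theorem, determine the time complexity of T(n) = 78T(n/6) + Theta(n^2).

Master Theorem for T(n) = 78T(n/6) + O(n^2):

a = 78, b = 6, c = 2
log_b(a) = log_6(78) = 2.4315

Case 1: c = 2 < log_6(78) = 2.4315
T(n) = O(n^(log_6 78))

For T(n) = 78T(n/6) + O(n^2): log_6(78) = 2.4315. This is Case 1 of the Master Theorem (c < log_b(a), work dominated by leaves), giving O(n^(log_6 78)).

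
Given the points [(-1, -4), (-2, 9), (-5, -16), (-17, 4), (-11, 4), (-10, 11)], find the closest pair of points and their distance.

Computing all pairwise distances among 6 points:

d((-1, -4), (-2, 9)) = 13.0384
d((-1, -4), (-5, -16)) = 12.6491
d((-1, -4), (-17, 4)) = 17.8885
d((-1, -4), (-11, 4)) = 12.8062
d((-1, -4), (-10, 11)) = 17.4929
d((-2, 9), (-5, -16)) = 25.1794
d((-2, 9), (-17, 4)) = 15.8114
d((-2, 9), (-11, 4)) = 10.2956
d((-2, 9), (-10, 11)) = 8.2462
d((-5, -16), (-17, 4)) = 23.3238
d((-5, -16), (-11, 4)) = 20.8806
d((-5, -16), (-10, 11)) = 27.4591
d((-17, 4), (-11, 4)) = 6.0 <-- minimum
d((-17, 4), (-10, 11)) = 9.8995
d((-11, 4), (-10, 11)) = 7.0711

Closest pair: (-17, 4) and (-11, 4) with distance 6.0

The closest pair is (-17, 4) and (-11, 4) with Euclidean distance 6.0. For 6 points, brute-force pairwise comparison is shown above. For large n, the divide-and-conquer algorithm (sort by x, recurse on halves, check the dividing strip) achieves O(n log n).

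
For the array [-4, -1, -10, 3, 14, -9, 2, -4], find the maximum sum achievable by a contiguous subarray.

Using Kadane's algorithm on [-4, -1, -10, 3, 14, -9, 2, -4]:

Scanning through the array:
Position 1 (value -1): max_ending_here = -1, max_so_far = -1
Position 2 (value -10): max_ending_here = -10, max_so_far = -1
Position 3 (value 3): max_ending_here = 3, max_so_far = 3
Position 4 (value 14): max_ending_here = 17, max_so_far = 17
Position 5 (value -9): max_ending_here = 8, max_so_far = 17
Position 6 (value 2): max_ending_here = 10, max_so_far = 17
Position 7 (value -4): max_ending_here = 6, max_so_far = 17

Maximum subarray: [3, 14]
Maximum sum: 17

The maximum subarray is [3, 14] with sum 17. This subarray runs from index 3 to index 4.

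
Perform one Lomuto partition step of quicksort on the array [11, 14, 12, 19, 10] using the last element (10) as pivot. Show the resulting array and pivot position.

Lomuto partition with pivot = 10:

Initial array: [11, 14, 12, 19, 10]

arr[0]=11 > 10: no swap
arr[1]=14 > 10: no swap
arr[2]=12 > 10: no swap
arr[3]=19 > 10: no swap

Place pivot at position 0: [10, 14, 12, 19, 11]
Pivot position: 0

After partitioning with pivot 10, the array becomes [10, 14, 12, 19, 11]. The pivot is placed at index 0. All elements to the left of the pivot are <= 10, and all elements to the right are > 10.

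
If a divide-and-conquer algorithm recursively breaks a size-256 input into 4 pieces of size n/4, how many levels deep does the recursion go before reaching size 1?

For divide and conquer with division factor 4:

Problem sizes at each level:
Level 0: 256
Level 1: 64
Level 2: 16
Level 3: 4
Level 4: 1

The root is level 0 and the size-1 base case is level 4 (the tree spans levels 0 through 4, i.e. 5 levels counting the root), so the depth is the number of divisions: log_4(256) = 4

The recursion tree depth is log_4(256) = 4. At each level, the problem size is divided by 4, so it takes 4 divisions to reduce to a base case of size 1. The algorithm makes 4 recursive calls at each level.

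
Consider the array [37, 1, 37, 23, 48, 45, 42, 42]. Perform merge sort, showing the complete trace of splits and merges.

Merge sort trace:

Split: [37, 1, 37, 23, 48, 45, 42, 42] -> [37, 1, 37, 23] and [48, 45, 42, 42]
  Split: [37, 1, 37, 23] -> [37, 1] and [37, 23]
    Split: [37, 1] -> [37] and [1]
    Merge: [37] + [1] -> [1, 37]
    Split: [37, 23] -> [37] and [23]
    Merge: [37] + [23] -> [23, 37]
  Merge: [1, 37] + [23, 37] -> [1, 23, 37, 37]
  Split: [48, 45, 42, 42] -> [48, 45] and [42, 42]
    Split: [48, 45] -> [48] and [45]
    Merge: [48] + [45] -> [45, 48]
    Split: [42, 42] -> [42] and [42]
    Merge: [42] + [42] -> [42, 42]
  Merge: [45, 48] + [42, 42] -> [42, 42, 45, 48]
Merge: [1, 23, 37, 37] + [42, 42, 45, 48] -> [1, 23, 37, 37, 42, 42, 45, 48]

Final sorted array: [1, 23, 37, 37, 42, 42, 45, 48]

The merge sort proceeds by recursively splitting the array and merging sorted halves.
After all merges, the sorted array is [1, 23, 37, 37, 42, 42, 45, 48].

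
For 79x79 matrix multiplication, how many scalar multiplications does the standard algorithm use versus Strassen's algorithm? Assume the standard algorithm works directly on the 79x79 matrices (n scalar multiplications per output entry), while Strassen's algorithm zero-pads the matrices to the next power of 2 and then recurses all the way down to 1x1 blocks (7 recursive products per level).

Matrix multiplication for 79x79 matrices:

Strassen's algorithm requires power-of-2 dimensions. Pad 79x79 to 128x128 (next power of 2).

Standard algorithm: 79^3 = 493039 multiplications
Strassen's algorithm: 7^(log2(128)) = 7^7 = 823543 multiplications
Difference: 493039 - 823543 = -330504 (Strassen uses MORE here due to padding overhead — for small or just-over-power-of-2 n, padding can outweigh the per-level savings)

Standard: 493039 multiplications (79^3). Strassen: 823543 multiplications (7^7, after padding to 128x128). Strassen reduces 8 recursive multiplications to 7 at each level.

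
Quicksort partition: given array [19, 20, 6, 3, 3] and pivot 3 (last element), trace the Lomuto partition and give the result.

Lomuto partition with pivot = 3:

Initial array: [19, 20, 6, 3, 3]

arr[0]=19 > 3: no swap
arr[1]=20 > 3: no swap
arr[2]=6 > 3: no swap
arr[3]=3 <= 3: swap with position 0, array becomes [3, 20, 6, 19, 3]

Place pivot at position 1: [3, 3, 6, 19, 20]
Pivot position: 1

After partitioning with pivot 3, the array becomes [3, 3, 6, 19, 20]. The pivot is placed at index 1. All elements to the left of the pivot are <= 3, and all elements to the right are > 3.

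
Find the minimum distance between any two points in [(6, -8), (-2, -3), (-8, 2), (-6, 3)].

Computing all pairwise distances among 4 points:

d((6, -8), (-2, -3)) = 9.434
d((6, -8), (-8, 2)) = 17.2047
d((6, -8), (-6, 3)) = 16.2788
d((-2, -3), (-8, 2)) = 7.8102
d((-2, -3), (-6, 3)) = 7.2111
d((-8, 2), (-6, 3)) = 2.2361 <-- minimum

Closest pair: (-8, 2) and (-6, 3) with distance 2.2361

The closest pair is (-8, 2) and (-6, 3) with Euclidean distance 2.2361. For 4 points, brute-force pairwise comparison is shown above. For large n, the divide-and-conquer algorithm (sort by x, recurse on halves, check the dividing strip) achieves O(n log n).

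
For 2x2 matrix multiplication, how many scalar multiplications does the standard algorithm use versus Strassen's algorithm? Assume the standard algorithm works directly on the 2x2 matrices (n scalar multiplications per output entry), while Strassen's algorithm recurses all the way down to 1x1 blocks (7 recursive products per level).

Matrix multiplication for 2x2 matrices:

Standard algorithm: 2^3 = 8 multiplications
Strassen's algorithm: 7^(log2(2)) = 7^1 = 7 multiplications
Savings: 8 - 7 = 1 multiplications

Standard: 8 multiplications (2^3). Strassen: 7 multiplications (7^1). Strassen reduces 8 recursive multiplications to 7 at each level.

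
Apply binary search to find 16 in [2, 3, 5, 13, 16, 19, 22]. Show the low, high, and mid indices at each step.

Binary search for 16 in [2, 3, 5, 13, 16, 19, 22]:

lo=0, hi=6, mid=3, arr[mid]=13 -> 13 < 16, search right half
lo=4, hi=6, mid=5, arr[mid]=19 -> 19 > 16, search left half
lo=4, hi=4, mid=4, arr[mid]=16 -> Found target at index 4!

Binary search finds 16 at index 4 after 3 comparisons. The search repeatedly halves the search space by comparing with the middle element.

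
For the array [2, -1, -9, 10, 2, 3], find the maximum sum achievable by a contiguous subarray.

Using Kadane's algorithm on [2, -1, -9, 10, 2, 3]:

Scanning through the array:
Position 1 (value -1): max_ending_here = 1, max_so_far = 2
Position 2 (value -9): max_ending_here = -8, max_so_far = 2
Position 3 (value 10): max_ending_here = 10, max_so_far = 10
Position 4 (value 2): max_ending_here = 12, max_so_far = 12
Position 5 (value 3): max_ending_here = 15, max_so_far = 15

Maximum subarray: [10, 2, 3]
Maximum sum: 15

The maximum subarray is [10, 2, 3] with sum 15. This subarray runs from index 3 to index 5.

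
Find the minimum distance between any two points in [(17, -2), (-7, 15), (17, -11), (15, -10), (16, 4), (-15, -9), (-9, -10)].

Computing all pairwise distances among 7 points:

d((17, -2), (-7, 15)) = 29.4109
d((17, -2), (17, -11)) = 9.0
d((17, -2), (15, -10)) = 8.2462
d((17, -2), (16, 4)) = 6.0828
d((17, -2), (-15, -9)) = 32.7567
d((17, -2), (-9, -10)) = 27.2029
d((-7, 15), (17, -11)) = 35.3836
d((-7, 15), (15, -10)) = 33.3017
d((-7, 15), (16, 4)) = 25.4951
d((-7, 15), (-15, -9)) = 25.2982
d((-7, 15), (-9, -10)) = 25.0799
d((17, -11), (15, -10)) = 2.2361 <-- minimum
d((17, -11), (16, 4)) = 15.0333
d((17, -11), (-15, -9)) = 32.0624
d((17, -11), (-9, -10)) = 26.0192
d((15, -10), (16, 4)) = 14.0357
d((15, -10), (-15, -9)) = 30.0167
d((15, -10), (-9, -10)) = 24.0
d((16, 4), (-15, -9)) = 33.6155
d((16, 4), (-9, -10)) = 28.6531
d((-15, -9), (-9, -10)) = 6.0828

Closest pair: (17, -11) and (15, -10) with distance 2.2361

The closest pair is (17, -11) and (15, -10) with Euclidean distance 2.2361. For 7 points, brute-force pairwise comparison is shown above. For large n, the divide-and-conquer algorithm (sort by x, recurse on halves, check the dividing strip) achieves O(n log n).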